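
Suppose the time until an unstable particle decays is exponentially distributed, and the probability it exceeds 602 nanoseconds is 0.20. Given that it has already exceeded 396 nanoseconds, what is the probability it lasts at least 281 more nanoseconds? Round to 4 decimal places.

From e^(−λ·602) = 0.20, λ = −ln(0.20)/602 = 0.00267348.
Memoryless: P(X > 396+281 | X > 396) = P(X > 281) = e^(−0.00267348·281) ≈ 0.4718.

0.4718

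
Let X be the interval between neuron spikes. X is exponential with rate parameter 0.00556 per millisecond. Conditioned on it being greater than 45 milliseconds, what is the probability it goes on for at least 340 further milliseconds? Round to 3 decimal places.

0.151

The exponential is memoryless, so the remaining time is again Exp(λ): the condition X > 45 is irrelevant.
P(X > 340) = e^(−1.8904) ≈ 0.151.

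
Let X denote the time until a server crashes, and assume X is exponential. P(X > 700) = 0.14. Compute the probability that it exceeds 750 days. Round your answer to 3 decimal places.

0.122

e^(−λ·700) = 0.14 ⇒ λ = −ln(0.14)/700 = 0.00280873.
P(X > 750) = e^(−0.00280873·750) = e^(−2.1065) ≈ 0.122.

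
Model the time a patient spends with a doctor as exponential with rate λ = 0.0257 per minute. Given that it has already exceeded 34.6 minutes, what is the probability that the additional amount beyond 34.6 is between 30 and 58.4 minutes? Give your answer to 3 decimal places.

Memoryless: the residual past 34.6 is again Exp(λ).
P(30 < residual < 58.4) = e^(−λ·30) − e^(−λ·58.4) = 0.46255 − 0.22293 ≈ 0.240.

0.240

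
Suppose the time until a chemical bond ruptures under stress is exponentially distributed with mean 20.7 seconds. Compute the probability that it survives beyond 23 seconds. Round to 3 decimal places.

0.329

The rate is λ = 1/20.7 = 0.0483092 per second.
P(X > 23) = e^(−λ·23) = e^(−1.1111) ≈ 0.329.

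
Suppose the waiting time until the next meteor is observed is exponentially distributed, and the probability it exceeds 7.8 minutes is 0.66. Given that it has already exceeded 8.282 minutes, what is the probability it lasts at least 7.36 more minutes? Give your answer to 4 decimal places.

0.6757

From e^(−λ·7.8) = 0.66, λ = −ln(0.66)/7.8 = 0.0532712.
Memoryless: P(X > 8.282+7.36 | X > 8.282) = P(X > 7.36) = e^(−0.0532712·7.36) ≈ 0.6757.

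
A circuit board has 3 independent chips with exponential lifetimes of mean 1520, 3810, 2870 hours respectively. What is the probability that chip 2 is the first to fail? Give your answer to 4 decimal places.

Rates: λ_i = 1/mean_i → 0.000657895, 0.000262467, 0.000348432; Σλ = 0.00126879.
P(chip 2 first) = λ_2/Σλ = 0.000262467/0.00126879 ≈ 0.2069.

0.2069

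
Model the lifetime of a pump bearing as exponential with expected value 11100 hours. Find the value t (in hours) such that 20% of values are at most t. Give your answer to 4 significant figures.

2477

The rate is λ = 1/11100 = 0.0000900901 per hour.
Set 1 − e^(−λt) = 0.2, so t = −ln(0.8)/λ = 0.22314/0.0000900901 ≈ 2476.89 hours.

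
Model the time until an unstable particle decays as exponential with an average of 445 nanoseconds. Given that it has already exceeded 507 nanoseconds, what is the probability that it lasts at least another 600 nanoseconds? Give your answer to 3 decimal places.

0.260

The rate is λ = 1/445 = 0.00224719 per nanosecond.
The exponential is memoryless, so the remaining time is again Exp(λ): the condition X > 507 is irrelevant.
P(X > 600) = e^(−1.3483) ≈ 0.260.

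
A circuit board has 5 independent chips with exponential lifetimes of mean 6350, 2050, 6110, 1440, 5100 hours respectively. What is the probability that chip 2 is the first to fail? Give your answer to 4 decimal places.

0.2870

Rates: λ_i = 1/mean_i → 0.00015748, 0.000487805, 0.000163666, 0.000694444, 0.000196078; Σλ = 0.00169947.
P(chip 2 first) = λ_2/Σλ = 0.000487805/0.00169947 ≈ 0.2870.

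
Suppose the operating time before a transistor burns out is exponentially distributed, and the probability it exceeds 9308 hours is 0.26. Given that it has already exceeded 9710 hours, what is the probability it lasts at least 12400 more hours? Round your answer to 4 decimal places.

From e^(−λ·9308) = 0.26, λ = −ln(0.26)/9308 = 0.000144722.
Memoryless: P(X > 9710+12400 | X > 9710) = P(X > 12400) = e^(−0.000144722·12400) ≈ 0.1662.

0.1662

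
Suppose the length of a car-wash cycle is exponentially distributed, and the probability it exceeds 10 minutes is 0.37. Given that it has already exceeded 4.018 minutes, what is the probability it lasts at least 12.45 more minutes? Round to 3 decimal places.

From e^(−λ·10) = 0.37, λ = −ln(0.37)/10 = 0.0994252.
Memoryless: P(X > 4.018+12.45 | X > 4.018) = P(X > 12.45) = e^(−0.0994252·12.45) ≈ 0.290.

0.290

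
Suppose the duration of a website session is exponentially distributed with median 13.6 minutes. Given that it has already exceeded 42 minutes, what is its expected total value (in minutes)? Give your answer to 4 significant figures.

For an exponential, median = ln(2)/λ, so λ = ln 2 / 13.6 = 0.0509667 per minute.
By memorylessness, E[X | X > 42] = 42 + 1/λ = 42 + 19.6207 = 61.6207 minutes.

61.62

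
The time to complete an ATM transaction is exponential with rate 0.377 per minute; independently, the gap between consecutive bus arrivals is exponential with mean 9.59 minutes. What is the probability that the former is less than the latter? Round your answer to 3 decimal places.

0.783

λ_1 = 0.377, λ_2 = 1/9.59 = 0.104275.
For independent exponentials, P(the former < the latter) = λ_1/(λ_1+λ_2) = 0.377/0.481275 ≈ 0.783.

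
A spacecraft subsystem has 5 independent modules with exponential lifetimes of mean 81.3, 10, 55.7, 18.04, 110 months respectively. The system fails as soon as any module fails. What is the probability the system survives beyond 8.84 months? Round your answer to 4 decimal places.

0.1787

The first failure time is exponential with rate Σλ_i = 1/81.3 + 1/10 + 1/55.7 + 1/18.04 + 1/110 = 0.194777 per month.
P(min > 8.84) = e^(−0.194777·8.84) = e^(−1.7218) ≈ 0.1787.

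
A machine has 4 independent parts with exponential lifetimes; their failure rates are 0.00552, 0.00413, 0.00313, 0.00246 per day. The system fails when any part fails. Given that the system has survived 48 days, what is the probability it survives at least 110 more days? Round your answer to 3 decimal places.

0.187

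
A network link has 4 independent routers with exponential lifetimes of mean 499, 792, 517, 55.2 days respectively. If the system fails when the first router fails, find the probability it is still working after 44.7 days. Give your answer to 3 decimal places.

The first failure time is exponential with rate Σλ_i = 1/499 + 1/792 + 1/517 + 1/55.2 = 0.0233168 per day.
P(min > 44.7) = e^(−0.0233168·44.7) = e^(−1.0423) ≈ 0.353.

0.353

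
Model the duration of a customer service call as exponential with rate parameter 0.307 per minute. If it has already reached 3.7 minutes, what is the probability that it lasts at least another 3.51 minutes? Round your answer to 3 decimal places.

P(X > s+t | X > s) = e^(−λ(s+t))/e^(−λs) = e^(−λt), independent of s = 3.7.
P(X > 3.51) = e^(−1.0776) ≈ 0.340.

0.340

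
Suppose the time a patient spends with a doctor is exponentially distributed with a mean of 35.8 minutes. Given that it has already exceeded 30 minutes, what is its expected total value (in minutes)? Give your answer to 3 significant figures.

The rate is λ = 1/35.8 = 0.027933 per minute.
By memorylessness, E[X | X > 30] = 30 + 1/λ = 30 + 35.8 = 65.8 minutes.

65.8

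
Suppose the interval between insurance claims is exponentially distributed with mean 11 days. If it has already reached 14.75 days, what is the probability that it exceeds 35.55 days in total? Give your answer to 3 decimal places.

The rate is λ = 1/11 = 0.0909091 per day.
The exponential is memoryless, so the remaining time is again Exp(λ): the condition X > 14.75 is irrelevant.
P(X > 20.8) = e^(−1.8909) ≈ 0.151.

0.151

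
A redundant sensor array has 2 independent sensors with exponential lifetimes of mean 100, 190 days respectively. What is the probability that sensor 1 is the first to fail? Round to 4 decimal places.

0.6552

Rates: λ_i = 1/mean_i → 0.01, 0.00526316; Σλ = 0.0152632.
P(sensor 1 first) = λ_1/Σλ = 0.01/0.0152632 ≈ 0.6552.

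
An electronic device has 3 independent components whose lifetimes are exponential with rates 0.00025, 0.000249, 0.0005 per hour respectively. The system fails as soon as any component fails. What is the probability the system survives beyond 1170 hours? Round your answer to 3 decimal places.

0.311

The time to first failure is exponential with rate Σλ = 0.00025 + 0.000249 + 0.0005 = 0.000999.
P(min > 1170) = e^(−0.000999·1170) = e^(−1.1688) ≈ 0.311.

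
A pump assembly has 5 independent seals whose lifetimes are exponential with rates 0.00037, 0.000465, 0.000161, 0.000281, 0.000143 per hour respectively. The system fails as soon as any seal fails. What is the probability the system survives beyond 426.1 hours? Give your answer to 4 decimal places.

The time to first failure is exponential with rate Σλ = 0.00037 + 0.000465 + 0.000161 + 0.000281 + 0.000143 = 0.00142.
P(min > 426.1) = e^(−0.00142·426.1) = e^(−0.60506) ≈ 0.5460.

0.5460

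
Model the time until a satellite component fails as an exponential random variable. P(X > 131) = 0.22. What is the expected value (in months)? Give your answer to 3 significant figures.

e^(−λ·131) = 0.22 ⇒ λ = −ln(0.22)/131 = 0.0115582.
Mean = 1/λ = 86.5185 months.

86.5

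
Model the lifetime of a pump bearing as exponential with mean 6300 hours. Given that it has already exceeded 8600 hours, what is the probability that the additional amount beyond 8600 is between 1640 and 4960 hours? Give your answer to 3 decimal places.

The rate is λ = 1/6300 = 0.00015873 per hour.
Memoryless: the residual past 8600 is again Exp(λ).
P(1640 < residual < 4960) = e^(−λ·1640) − e^(−λ·4960) = 0.77081 − 0.45507 ≈ 0.316.

0.316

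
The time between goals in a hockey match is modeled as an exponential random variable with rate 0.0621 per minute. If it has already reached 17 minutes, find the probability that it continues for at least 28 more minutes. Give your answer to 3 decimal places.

By the memoryless property, P(X > 17+28 | X > 17) = P(X > 28).
P(X > 28) = e^(−1.7388) ≈ 0.176.

0.176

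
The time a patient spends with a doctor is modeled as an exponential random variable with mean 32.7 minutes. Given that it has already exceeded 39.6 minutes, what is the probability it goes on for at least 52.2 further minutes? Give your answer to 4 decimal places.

The rate is λ = 1/32.7 = 0.030581 per minute.
P(X > s+t | X > s) = e^(−λ(s+t))/e^(−λs) = e^(−λt), independent of s = 39.6.
P(X > 52.2) = e^(−1.5963) ≈ 0.2026.

0.2026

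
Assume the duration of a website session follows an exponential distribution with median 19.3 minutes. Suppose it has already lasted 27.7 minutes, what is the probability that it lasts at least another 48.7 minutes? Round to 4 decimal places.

For an exponential, median = ln(2)/λ, so λ = ln 2 / 19.3 = 0.0359144 per minute.
By the memoryless property, P(X > 27.7+48.7 | X > 27.7) = P(X > 48.7).
P(X > 48.7) = e^(−1.749) ≈ 0.1739.

0.1739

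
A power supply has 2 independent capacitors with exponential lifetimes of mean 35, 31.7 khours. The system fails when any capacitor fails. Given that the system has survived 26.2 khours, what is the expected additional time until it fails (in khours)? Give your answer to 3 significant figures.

16.6

First-failure rate Σλ = 1/35 + 1/31.7 = 0.0601172.
By memorylessness the expected residual is 1/Σλ = 16.6342 khours, regardless of the 26.2 already elapsed.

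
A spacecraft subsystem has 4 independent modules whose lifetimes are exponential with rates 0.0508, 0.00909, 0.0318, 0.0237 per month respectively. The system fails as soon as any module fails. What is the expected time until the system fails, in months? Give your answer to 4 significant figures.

The time to first failure is exponential with rate Σλ = 0.0508 + 0.00909 + 0.0318 + 0.0237 = 0.11539.
E[min] = 1/Σλ = 1/0.11539 = 8.66626 months.

8.666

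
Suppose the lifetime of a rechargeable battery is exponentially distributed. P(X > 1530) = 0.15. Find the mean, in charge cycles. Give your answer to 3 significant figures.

806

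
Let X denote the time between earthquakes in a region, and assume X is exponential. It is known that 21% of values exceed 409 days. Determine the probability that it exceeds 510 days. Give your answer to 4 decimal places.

0.1428

e^(−λ·409) = 0.21 ⇒ λ = −ln(0.21)/409 = 0.00381576.
P(X > 510) = e^(−0.00381576·510) = e^(−1.946) ≈ 0.1428.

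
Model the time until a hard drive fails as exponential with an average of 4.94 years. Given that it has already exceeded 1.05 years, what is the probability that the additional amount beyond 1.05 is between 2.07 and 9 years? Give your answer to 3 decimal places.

The rate is λ = 1/4.94 = 0.202429 per year.
Memoryless: the residual past 1.05 is again Exp(λ).
P(2.07 < residual < 9) = e^(−λ·2.07) − e^(−λ·9) = 0.65769 − 0.16172 ≈ 0.496.

0.496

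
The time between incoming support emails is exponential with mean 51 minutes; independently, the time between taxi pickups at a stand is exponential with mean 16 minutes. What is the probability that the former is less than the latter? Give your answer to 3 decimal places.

λ_1 = 1/51 = 0.0196078, λ_2 = 1/16 = 0.0625.
For independent exponentials, P(the former < the latter) = λ_1/(λ_1+λ_2) = 0.0196078/0.0821078 ≈ 0.239.

0.239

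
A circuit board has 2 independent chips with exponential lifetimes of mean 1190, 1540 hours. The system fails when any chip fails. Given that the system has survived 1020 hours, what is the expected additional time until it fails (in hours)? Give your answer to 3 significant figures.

First-failure rate Σλ = 1/1190 + 1/1540 = 0.00148969.
By memorylessness the expected residual is 1/Σλ = 671.282 hours, regardless of the 1020 already elapsed.

671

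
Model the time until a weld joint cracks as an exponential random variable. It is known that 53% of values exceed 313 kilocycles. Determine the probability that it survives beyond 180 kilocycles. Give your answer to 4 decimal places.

e^(−λ·313) = 0.53 ⇒ λ = −ln(0.53)/313 = 0.00202837.
P(X > 180) = e^(−0.00202837·180) = e^(−0.36511) ≈ 0.6941.

0.6941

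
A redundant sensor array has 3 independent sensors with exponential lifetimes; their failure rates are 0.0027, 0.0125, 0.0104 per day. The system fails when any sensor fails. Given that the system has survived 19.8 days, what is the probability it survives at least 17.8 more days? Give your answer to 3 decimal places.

Time to first failure ~ Exp(Σλ) with Σλ = 0.0256.
By memorylessness, P(T > 19.8+17.8 | T > 19.8) = P(T > 17.8) = e^(−0.0256·17.8) ≈ 0.634.

0.634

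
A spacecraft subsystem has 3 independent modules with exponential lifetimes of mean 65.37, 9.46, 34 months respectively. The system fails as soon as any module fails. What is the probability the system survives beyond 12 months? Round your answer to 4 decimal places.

The first failure time is exponential with rate Σλ_i = 1/65.37 + 1/9.46 + 1/34 = 0.150418 per month.
P(min > 12) = e^(−0.150418·12) = e^(−1.805) ≈ 0.1645.

0.1645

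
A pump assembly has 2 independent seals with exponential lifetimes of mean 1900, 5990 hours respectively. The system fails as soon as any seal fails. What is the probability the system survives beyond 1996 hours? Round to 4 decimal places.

0.2506

The first failure time is exponential with rate Σλ_i = 1/1900 + 1/5990 = 0.000693261 per hour.
P(min > 1996) = e^(−0.000693261·1996) = e^(−1.3837) ≈ 0.2506.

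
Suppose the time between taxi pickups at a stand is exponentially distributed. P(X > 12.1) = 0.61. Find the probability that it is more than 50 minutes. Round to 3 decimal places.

e^(−λ·12.1) = 0.61 ⇒ λ = −ln(0.61)/12.1 = 0.0408509.
P(X > 50) = e^(−0.0408509·50) = e^(−2.0425) ≈ 0.130.

0.130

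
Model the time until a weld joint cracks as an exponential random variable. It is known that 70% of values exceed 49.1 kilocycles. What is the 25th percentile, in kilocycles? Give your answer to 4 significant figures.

e^(−λ·49.1) = 0.70 ⇒ λ = −ln(0.70)/49.1 = 0.00726426.
25th percentile: 1 − e^(−λt) = 0.25, t = −ln(0.75)/λ = 39.6024 kilocycles.

39.60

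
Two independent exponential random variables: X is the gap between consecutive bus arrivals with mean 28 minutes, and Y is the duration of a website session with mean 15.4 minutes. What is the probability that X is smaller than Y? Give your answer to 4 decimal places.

0.3548

λ_1 = 1/28 = 0.0357143, λ_2 = 1/15.4 = 0.0649351.
For independent exponentials, P(X < Y) = λ_1/(λ_1+λ_2) = 0.0357143/0.100649 ≈ 0.3548.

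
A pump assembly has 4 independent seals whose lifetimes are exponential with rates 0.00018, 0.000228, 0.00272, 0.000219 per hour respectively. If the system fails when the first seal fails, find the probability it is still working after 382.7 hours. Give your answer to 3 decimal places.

0.278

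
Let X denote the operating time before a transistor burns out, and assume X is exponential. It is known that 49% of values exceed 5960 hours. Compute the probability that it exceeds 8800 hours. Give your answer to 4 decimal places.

0.3488

e^(−λ·5960) = 0.49 ⇒ λ = −ln(0.49)/5960 = 0.00011969.
P(X > 8800) = e^(−0.00011969·8800) = e^(−1.0533) ≈ 0.3488.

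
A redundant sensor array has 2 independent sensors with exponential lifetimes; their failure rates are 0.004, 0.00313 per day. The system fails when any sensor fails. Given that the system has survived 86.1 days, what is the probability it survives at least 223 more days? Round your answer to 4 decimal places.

0.2039

Time to first failure ~ Exp(Σλ) with Σλ = 0.00713.
By memorylessness, P(T > 86.1+223 | T > 86.1) = P(T > 223) = e^(−0.00713·223) ≈ 0.2039.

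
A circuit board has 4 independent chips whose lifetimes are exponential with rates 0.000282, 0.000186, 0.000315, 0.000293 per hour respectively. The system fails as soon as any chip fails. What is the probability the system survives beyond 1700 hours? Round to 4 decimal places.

0.1605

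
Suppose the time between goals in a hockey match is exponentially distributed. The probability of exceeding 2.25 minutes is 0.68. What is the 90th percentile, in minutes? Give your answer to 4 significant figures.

13.43

e^(−λ·2.25) = 0.68 ⇒ λ = −ln(0.68)/2.25 = 0.171406.
90th percentile: 1 − e^(−λt) = 0.9, t = −ln(0.1)/λ = 13.4336 minutes.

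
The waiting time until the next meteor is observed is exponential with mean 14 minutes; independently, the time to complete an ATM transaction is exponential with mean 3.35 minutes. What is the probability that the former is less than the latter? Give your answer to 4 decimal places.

λ_1 = 1/14 = 0.0714286, λ_2 = 1/3.35 = 0.298507.
For independent exponentials, P(the former < the latter) = λ_1/(λ_1+λ_2) = 0.0714286/0.369936 ≈ 0.1931.

0.1931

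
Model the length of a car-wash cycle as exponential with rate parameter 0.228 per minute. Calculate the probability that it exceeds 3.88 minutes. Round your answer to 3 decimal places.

0.413

P(X > 3.88) = e^(−λ·3.88) = e^(−0.88464) ≈ 0.413.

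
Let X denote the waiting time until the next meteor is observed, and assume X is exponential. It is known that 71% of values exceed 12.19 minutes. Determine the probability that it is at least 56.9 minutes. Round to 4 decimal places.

0.2022

e^(−λ·12.19) = 0.71 ⇒ λ = −ln(0.71)/12.19 = 0.028096.
P(X > 56.9) = e^(−0.028096·56.9) = e^(−1.5987) ≈ 0.2022.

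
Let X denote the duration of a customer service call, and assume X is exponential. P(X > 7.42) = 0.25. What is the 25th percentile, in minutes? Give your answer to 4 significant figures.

e^(−λ·7.42) = 0.25 ⇒ λ = −ln(0.25)/7.42 = 0.186832.
25th percentile: 1 − e^(−λt) = 0.25, t = −ln(0.75)/λ = 1.53979 minutes.

1.540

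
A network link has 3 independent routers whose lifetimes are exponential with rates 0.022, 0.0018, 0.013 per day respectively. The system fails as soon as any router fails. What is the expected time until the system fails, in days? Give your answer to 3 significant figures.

The time to first failure is exponential with rate Σλ = 0.022 + 0.0018 + 0.013 = 0.0368.
E[min] = 1/Σλ = 1/0.0368 = 27.1739 days.

27.2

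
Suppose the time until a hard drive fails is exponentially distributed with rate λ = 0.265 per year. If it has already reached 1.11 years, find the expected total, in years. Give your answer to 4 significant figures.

By memorylessness, E[X | X > 1.11] = 1.11 + 1/λ = 1.11 + 3.77358 = 4.88358 years.

4.884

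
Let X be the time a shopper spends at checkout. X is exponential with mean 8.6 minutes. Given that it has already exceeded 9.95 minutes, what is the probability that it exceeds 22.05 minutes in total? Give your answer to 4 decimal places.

0.2449

The rate is λ = 1/8.6 = 0.116279 per minute.
By the memoryless property, P(X > 9.95+12.1 | X > 9.95) = P(X > 12.1).
P(X > 12.1) = e^(−1.407) ≈ 0.2449.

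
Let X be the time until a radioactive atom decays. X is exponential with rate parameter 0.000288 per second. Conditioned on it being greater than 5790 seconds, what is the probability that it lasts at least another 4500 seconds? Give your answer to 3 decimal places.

0.274

The exponential is memoryless, so the remaining time is again Exp(λ): the condition X > 5790 is irrelevant.
P(X > 4500) = e^(−1.296) ≈ 0.274.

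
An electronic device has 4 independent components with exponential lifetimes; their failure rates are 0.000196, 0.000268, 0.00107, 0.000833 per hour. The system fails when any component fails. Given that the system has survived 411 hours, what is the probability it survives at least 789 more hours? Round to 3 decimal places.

0.154

Time to first failure ~ Exp(Σλ) with Σλ = 0.002367.
By memorylessness, P(T > 411+789 | T > 411) = P(T > 789) = e^(−0.002367·789) ≈ 0.154.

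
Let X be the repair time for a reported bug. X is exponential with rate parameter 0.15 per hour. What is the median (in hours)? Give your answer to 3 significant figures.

Set 1 − e^(−λt) = 0.5, so t = −ln(0.5)/λ = 0.69315/0.15 ≈ 4.62098 hours.

4.62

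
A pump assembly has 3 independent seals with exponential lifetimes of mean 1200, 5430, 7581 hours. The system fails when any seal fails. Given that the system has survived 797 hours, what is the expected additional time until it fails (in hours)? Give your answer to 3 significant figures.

First-failure rate Σλ = 1/1200 + 1/5430 + 1/7581 = 0.0011494.
By memorylessness the expected residual is 1/Σλ = 870.016 hours, regardless of the 797 already elapsed.

870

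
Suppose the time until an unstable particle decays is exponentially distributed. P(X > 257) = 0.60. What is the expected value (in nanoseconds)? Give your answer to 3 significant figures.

e^(−λ·257) = 0.60 ⇒ λ = −ln(0.60)/257 = 0.00198765.
Mean = 1/λ = 503.107 nanoseconds.

503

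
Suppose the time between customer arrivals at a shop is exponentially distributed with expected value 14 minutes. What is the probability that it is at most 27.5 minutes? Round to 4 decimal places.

0.8597

The rate is λ = 1/14 = 0.0714286 per minute.
P(X ≤ 27.5) = 1 − e^(−λ·27.5) = 1 − e^(−1.9643) ≈ 0.8597.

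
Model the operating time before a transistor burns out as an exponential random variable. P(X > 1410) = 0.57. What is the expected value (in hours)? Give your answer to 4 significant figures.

2508

e^(−λ·1410) = 0.57 ⇒ λ = −ln(0.57)/1410 = 0.000398666.
Mean = 1/λ = 2508.37 hours.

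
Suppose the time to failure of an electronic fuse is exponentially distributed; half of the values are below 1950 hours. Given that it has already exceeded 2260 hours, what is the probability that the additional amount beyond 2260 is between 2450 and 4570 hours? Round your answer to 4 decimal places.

For an exponential, median = ln(2)/λ, so λ = ln 2 / 1950 = 0.00035546 per hour.
Memoryless: the residual past 2260 is again Exp(λ).
P(2450 < residual < 4570) = e^(−λ·2450) − e^(−λ·4570) = 0.41858 − 0.19702 ≈ 0.2216.

0.2216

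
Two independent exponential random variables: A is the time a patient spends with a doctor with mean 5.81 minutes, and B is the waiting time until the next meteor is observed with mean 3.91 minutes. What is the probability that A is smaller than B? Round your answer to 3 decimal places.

0.402

λ_1 = 1/5.81 = 0.172117, λ_2 = 1/3.91 = 0.255754.
For independent exponentials, P(A < B) = λ_1/(λ_1+λ_2) = 0.172117/0.427872 ≈ 0.402.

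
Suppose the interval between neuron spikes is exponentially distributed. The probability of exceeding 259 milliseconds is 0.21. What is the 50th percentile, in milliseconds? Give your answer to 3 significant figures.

115

e^(−λ·259) = 0.21 ⇒ λ = −ln(0.21)/259 = 0.00602567.
50th percentile: 1 − e^(−λt) = 0.5, t = −ln(0.5)/λ = 115.032 milliseconds.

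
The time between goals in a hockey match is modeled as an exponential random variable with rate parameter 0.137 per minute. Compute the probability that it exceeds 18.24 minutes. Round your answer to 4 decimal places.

0.0822

P(X > 18.24) = e^(−λ·18.24) = e^(−2.4989) ≈ 0.0822.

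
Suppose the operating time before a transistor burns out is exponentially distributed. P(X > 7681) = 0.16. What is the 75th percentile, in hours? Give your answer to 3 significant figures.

e^(−λ·7681) = 0.16 ⇒ λ = −ln(0.16)/7681 = 0.000238586.
75th percentile: 1 − e^(−λt) = 0.75, t = −ln(0.25)/λ = 5810.45 hours.

5810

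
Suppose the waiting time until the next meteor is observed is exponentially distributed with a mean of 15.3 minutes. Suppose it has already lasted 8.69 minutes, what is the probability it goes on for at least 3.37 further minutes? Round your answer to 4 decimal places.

0.8023

The rate is λ = 1/15.3 = 0.0653595 per minute.
By the memoryless property, P(X > 8.69+3.37 | X > 8.69) = P(X > 3.37).
P(X > 3.37) = e^(−0.22026) ≈ 0.8023.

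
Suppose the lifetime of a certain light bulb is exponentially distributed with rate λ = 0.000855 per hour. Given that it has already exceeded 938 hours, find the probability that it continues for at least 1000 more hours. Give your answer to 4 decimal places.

0.4253

P(X > s+t | X > s) = e^(−λ(s+t))/e^(−λs) = e^(−λt), independent of s = 938.
P(X > 1000) = e^(−0.855) ≈ 0.4253.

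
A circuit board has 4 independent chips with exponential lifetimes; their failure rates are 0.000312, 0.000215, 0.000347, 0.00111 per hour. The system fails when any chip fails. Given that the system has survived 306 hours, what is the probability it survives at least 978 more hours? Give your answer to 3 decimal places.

0.144

Time to first failure ~ Exp(Σλ) with Σλ = 0.001984.
By memorylessness, P(T > 306+978 | T > 306) = P(T > 978) = e^(−0.001984·978) ≈ 0.144.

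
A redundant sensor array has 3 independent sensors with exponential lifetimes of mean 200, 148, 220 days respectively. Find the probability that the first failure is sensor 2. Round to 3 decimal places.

Rates: λ_i = 1/mean_i → 0.005, 0.00675676, 0.00454545; Σλ = 0.0163022.
P(sensor 2 first) = λ_2/Σλ = 0.00675676/0.0163022 ≈ 0.414.

0.414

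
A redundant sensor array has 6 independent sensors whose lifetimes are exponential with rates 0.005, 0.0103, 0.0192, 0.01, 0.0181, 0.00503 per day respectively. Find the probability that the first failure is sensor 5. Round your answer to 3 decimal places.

0.268

The time to first failure is exponential with rate Σλ = 0.005 + 0.0103 + 0.0192 + 0.01 + 0.0181 + 0.00503 = 0.06763.
P(sensor 5 first) = λ_5/Σλ = 0.0181/0.06763 ≈ 0.268.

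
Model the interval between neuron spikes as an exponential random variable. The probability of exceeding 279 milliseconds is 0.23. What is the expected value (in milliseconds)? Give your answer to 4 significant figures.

189.8

e^(−λ·279) = 0.23 ⇒ λ = −ln(0.23)/279 = 0.00526766.
Mean = 1/λ = 189.838 milliseconds.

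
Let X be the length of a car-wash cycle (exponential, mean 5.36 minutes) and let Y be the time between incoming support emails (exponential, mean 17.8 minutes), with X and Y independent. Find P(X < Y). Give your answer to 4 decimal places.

λ_1 = 1/5.36 = 0.186567, λ_2 = 1/17.8 = 0.0561798.
For independent exponentials, P(X < Y) = λ_1/(λ_1+λ_2) = 0.186567/0.242747 ≈ 0.7686.

0.7686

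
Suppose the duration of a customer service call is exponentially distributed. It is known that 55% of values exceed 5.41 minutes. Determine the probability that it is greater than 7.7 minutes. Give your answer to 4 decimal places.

0.4270

e^(−λ·5.41) = 0.55 ⇒ λ = −ln(0.55)/5.41 = 0.110506.
P(X > 7.7) = e^(−0.110506·7.7) = e^(−0.8509) ≈ 0.4270.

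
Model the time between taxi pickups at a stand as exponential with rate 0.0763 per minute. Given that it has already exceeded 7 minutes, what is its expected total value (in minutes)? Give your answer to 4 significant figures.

By memorylessness, E[X | X > 7] = 7 + 1/λ = 7 + 13.1062 = 20.1062 minutes.

20.11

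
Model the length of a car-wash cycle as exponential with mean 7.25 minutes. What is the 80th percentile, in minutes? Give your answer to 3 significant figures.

11.7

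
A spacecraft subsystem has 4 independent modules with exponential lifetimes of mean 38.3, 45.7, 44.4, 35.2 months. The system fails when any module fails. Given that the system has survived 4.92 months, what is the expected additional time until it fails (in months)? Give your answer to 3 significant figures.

10.1

First-failure rate Σλ = 1/38.3 + 1/45.7 + 1/44.4 + 1/35.2 = 0.0989231.
By memorylessness the expected residual is 1/Σλ = 10.1089 months, regardless of the 4.92 already elapsed.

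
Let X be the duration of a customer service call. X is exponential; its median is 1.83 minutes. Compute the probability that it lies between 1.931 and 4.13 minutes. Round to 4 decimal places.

For an exponential, median = ln(2)/λ, so λ = ln 2 / 1.83 = 0.378769 per minute.
P(1.931 < X < 4.13) = e^(−λ·1.931) − e^(−λ·4.13) = 0.48123 − 0.20923 ≈ 0.2720.

0.2720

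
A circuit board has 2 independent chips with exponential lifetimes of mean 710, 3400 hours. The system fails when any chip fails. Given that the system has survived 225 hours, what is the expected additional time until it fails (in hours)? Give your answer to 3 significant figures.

587

First-failure rate Σλ = 1/710 + 1/3400 = 0.00170257.
By memorylessness the expected residual is 1/Σλ = 587.348 hours, regardless of the 225 already elapsed.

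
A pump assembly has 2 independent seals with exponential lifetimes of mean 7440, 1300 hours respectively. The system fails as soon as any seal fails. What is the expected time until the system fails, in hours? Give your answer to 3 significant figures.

1110

The first failure time is exponential with rate Σλ_i = 1/7440 + 1/1300 = 0.000903639 per hour.
E[min] = 1/Σλ = 1/0.000903639 = 1106.64 hours.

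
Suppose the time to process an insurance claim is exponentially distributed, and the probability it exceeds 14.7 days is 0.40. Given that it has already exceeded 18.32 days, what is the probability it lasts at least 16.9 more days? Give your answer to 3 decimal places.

0.349

From e^(−λ·14.7) = 0.40, λ = −ln(0.40)/14.7 = 0.0623327.
Memoryless: P(X > 18.32+16.9 | X > 18.32) = P(X > 16.9) = e^(−0.0623327·16.9) ≈ 0.349.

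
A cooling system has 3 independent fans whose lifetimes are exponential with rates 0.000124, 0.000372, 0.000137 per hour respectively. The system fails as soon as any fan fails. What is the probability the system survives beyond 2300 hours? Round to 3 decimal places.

The time to first failure is exponential with rate Σλ = 0.000124 + 0.000372 + 0.000137 = 0.000633.
P(min > 2300) = e^(−0.000633·2300) = e^(−1.4559) ≈ 0.233.

0.233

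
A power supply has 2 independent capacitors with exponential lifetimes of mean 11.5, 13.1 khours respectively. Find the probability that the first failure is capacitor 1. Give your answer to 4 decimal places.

0.5325

Rates: λ_i = 1/mean_i → 0.0869565, 0.0763359; Σλ = 0.163292.
P(capacitor 1 first) = λ_1/Σλ = 0.0869565/0.163292 ≈ 0.5325.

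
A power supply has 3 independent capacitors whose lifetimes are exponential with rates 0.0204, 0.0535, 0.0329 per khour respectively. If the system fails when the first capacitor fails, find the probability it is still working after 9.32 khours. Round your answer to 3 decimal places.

0.370

The time to first failure is exponential with rate Σλ = 0.0204 + 0.0535 + 0.0329 = 0.1068.
P(min > 9.32) = e^(−0.1068·9.32) = e^(−0.99538) ≈ 0.370.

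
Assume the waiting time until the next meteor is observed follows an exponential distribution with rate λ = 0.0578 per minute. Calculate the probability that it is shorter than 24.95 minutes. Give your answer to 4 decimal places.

0.7636

P(X ≤ 24.95) = 1 − e^(−λ·24.95) = 1 − e^(−1.4421) ≈ 0.7636.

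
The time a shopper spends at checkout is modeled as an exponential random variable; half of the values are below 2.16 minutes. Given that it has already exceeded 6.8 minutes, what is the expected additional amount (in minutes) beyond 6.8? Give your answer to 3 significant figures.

For an exponential, median = ln(2)/λ, so λ = ln 2 / 2.16 = 0.320901 per minute.
By memorylessness, the remaining amount past any threshold is again Exp(λ) with mean 1/λ = 3.11622 minutes.

3.12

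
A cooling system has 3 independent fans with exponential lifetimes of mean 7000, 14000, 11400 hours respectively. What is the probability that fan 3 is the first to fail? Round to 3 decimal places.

Rates: λ_i = 1/mean_i → 0.000142857, 0.0000714286, 0.0000877193; Σλ = 0.000302005.
P(fan 3 first) = λ_3/Σλ = 0.0000877193/0.000302005 ≈ 0.290.

0.290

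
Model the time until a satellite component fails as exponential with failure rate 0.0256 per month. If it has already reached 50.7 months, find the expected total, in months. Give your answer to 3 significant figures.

89.8

By memorylessness, E[X | X > 50.7] = 50.7 + 1/λ = 50.7 + 39.0625 = 89.7625 months.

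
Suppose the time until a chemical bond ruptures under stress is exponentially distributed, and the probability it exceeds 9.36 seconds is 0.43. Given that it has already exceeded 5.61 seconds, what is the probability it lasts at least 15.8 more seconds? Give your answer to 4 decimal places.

0.2406

From e^(−λ·9.36) = 0.43, λ = −ln(0.43)/9.36 = 0.0901677.
Memoryless: P(X > 5.61+15.8 | X > 5.61) = P(X > 15.8) = e^(−0.0901677·15.8) ≈ 0.2406.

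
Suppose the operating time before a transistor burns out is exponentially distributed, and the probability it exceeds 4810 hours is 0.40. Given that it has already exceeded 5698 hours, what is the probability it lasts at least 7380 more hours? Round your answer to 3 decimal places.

From e^(−λ·4810) = 0.40, λ = −ln(0.40)/4810 = 0.000190497.
Memoryless: P(X > 5698+7380 | X > 5698) = P(X > 7380) = e^(−0.000190497·7380) ≈ 0.245.

0.245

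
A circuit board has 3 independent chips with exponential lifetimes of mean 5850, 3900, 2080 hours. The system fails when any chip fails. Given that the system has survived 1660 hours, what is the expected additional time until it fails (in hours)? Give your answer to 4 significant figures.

1101

First-failure rate Σλ = 1/5850 + 1/3900 + 1/2080 = 0.00090812.
By memorylessness the expected residual is 1/Σλ = 1101.18 hours, regardless of the 1660 already elapsed.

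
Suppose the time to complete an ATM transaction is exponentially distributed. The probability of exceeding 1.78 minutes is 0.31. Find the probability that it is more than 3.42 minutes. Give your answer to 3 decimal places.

0.105

e^(−λ·1.78) = 0.31 ⇒ λ = −ln(0.31)/1.78 = 0.657968.
P(X > 3.42) = e^(−0.657968·3.42) = e^(−2.2503) ≈ 0.105.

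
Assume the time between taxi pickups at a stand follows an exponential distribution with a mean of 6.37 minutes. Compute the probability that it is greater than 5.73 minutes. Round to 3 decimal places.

0.407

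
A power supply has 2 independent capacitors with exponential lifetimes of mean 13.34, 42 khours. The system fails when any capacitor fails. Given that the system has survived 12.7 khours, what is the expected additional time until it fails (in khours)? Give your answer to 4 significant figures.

10.12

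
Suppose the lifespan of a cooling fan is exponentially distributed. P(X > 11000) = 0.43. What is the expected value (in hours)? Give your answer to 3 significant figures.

e^(−λ·11000) = 0.43 ⇒ λ = −ln(0.43)/11000 = 0.0000767246.
Mean = 1/λ = 13033.6 hours.

13000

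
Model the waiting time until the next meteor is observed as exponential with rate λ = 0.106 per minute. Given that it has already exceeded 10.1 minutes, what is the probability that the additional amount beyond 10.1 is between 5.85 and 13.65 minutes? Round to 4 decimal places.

Memoryless: the residual past 10.1 is again Exp(λ).
P(5.85 < residual < 13.65) = e^(−λ·5.85) − e^(−λ·13.65) = 0.53789 − 0.23530 ≈ 0.3026.

0.3026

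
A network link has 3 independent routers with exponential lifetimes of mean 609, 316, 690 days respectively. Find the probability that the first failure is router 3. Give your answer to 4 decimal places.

Rates: λ_i = 1/mean_i → 0.00164204, 0.00316456, 0.00144928; Σλ = 0.00625587.
P(router 3 first) = λ_3/Σλ = 0.00144928/0.00625587 ≈ 0.2317.

0.2317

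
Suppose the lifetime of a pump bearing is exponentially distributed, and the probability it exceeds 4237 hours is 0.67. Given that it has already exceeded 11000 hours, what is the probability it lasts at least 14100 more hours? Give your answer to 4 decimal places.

0.2638

From e^(−λ·4237) = 0.67, λ = −ln(0.67)/4237 = 0.0000945191.
Memoryless: P(X > 11000+14100 | X > 11000) = P(X > 14100) = e^(−0.0000945191·14100) ≈ 0.2638.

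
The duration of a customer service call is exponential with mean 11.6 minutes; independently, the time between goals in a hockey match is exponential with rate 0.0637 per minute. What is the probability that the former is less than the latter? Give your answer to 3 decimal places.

0.575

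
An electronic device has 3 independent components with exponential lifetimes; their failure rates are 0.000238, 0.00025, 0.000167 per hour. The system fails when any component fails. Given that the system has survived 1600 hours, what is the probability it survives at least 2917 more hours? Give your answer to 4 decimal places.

Time to first failure ~ Exp(Σλ) with Σλ = 0.000655.
By memorylessness, P(T > 1600+2917 | T > 1600) = P(T > 2917) = e^(−0.000655·2917) ≈ 0.1480.

0.1480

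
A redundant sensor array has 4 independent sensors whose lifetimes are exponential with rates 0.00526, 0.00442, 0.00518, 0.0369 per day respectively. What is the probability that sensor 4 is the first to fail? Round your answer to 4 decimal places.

The time to first failure is exponential with rate Σλ = 0.00526 + 0.00442 + 0.00518 + 0.0369 = 0.05176.
P(sensor 4 first) = λ_4/Σλ = 0.0369/0.05176 ≈ 0.7129.

0.7129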